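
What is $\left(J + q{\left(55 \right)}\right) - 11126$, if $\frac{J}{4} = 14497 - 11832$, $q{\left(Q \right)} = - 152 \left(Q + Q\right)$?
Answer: $-17186$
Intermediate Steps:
$q{\left(Q \right)} = - 304 Q$ ($q{\left(Q \right)} = - 152 \cdot 2 Q = - 304 Q$)
$J = 10660$ ($J = 4 \left(14497 - 11832\right) = 4 \cdot 2665 = 10660$)
$\left(J + q{\left(55 \right)}\right) - 11126 = \left(10660 - 16720\right) - 11126 = -6060 - 11126 = -17186$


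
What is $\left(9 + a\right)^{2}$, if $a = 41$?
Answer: $2500$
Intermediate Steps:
$\left(9 + a\right)^{2} = \left(9 + 41\right)^{2} = 50^{2} = 2500$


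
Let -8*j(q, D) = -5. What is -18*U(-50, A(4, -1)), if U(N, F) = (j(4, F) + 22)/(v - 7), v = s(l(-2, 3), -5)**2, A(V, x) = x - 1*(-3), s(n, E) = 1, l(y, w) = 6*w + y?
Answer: 543/8 ≈ 67.875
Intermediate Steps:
j(q, D) = 5/8 (j(q, D) = -1/8*(-5) = 5/8)
l(y, w) = y + 6*w
A(V, x) = 3 + x (A(V, x) = x + 3 = 3 + x)
v = 1 (v = 1**2 = 1)
U(N, F) = -181/48 (U(N, F) = (5/8 + 22)/(1 - 7) = (181/8)/(-6) = (181/8)*(-1/6) = -181/48)
-18*U(-50, A(4, -1)) = -18*(-181/48) = 543/8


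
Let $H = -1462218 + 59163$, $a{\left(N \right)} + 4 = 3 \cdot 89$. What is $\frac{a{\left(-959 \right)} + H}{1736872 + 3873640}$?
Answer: $- \frac{175349}{701314} \approx -0.25003$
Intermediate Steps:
$a{\left(N \right)} = 263$ ($a{\left(N \right)} = -4 + 3 \cdot 89 = -4 + 267 = 263$)
$H = -1403055$
$\frac{a{\left(-959 \right)} + H}{1736872 + 3873640} = \frac{263 - 1403055}{1736872 + 3873640} = - \frac{1402792}{5610512} = \left(-1402792\right) \frac{1}{5610512} = - \frac{175349}{701314}$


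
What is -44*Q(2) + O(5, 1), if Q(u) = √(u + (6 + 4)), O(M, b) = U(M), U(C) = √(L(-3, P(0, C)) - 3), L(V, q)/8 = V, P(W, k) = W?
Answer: √3*(-88 + 3*I) ≈ -152.42 + 5.1962*I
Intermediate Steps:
L(V, q) = 8*V
U(C) = 3*I*√3 (U(C) = √(8*(-3) - 3) = √(-24 - 3) = √(-27) = 3*I*√3)
O(M, b) = 3*I*√3
Q(u) = √(10 + u) (Q(u) = √(u + 10) = √(10 + u))
-44*Q(2) + O(5, 1) = -44*√(10 + 2) + 3*I*√3 = -88*√3 + 3*I*√3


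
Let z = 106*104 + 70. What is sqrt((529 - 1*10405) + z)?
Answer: sqrt(1218) ≈ 34.900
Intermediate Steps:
z = 11094 (z = 11024 + 70 = 11094)
sqrt((529 - 1*10405) + z) = sqrt((529 - 1*10405) + 11094) = sqrt((529 - 10405) + 11094) = sqrt(-9876 + 11094) = sqrt(1218)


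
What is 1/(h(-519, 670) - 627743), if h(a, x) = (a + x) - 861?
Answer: -1/628453 ≈ -1.5912e-6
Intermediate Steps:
h(a, x) = -861 + a + x
1/(h(-519, 670) - 627743) = 1/((-861 - 519 + 670) - 627743) = 1/(-710 - 627743) = 1/(-628453) = -1/628453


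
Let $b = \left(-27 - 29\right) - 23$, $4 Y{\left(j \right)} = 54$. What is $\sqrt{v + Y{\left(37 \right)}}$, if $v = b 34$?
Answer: $\frac{i \sqrt{10690}}{2} \approx 51.696 i$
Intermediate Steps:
$Y{\left(j \right)} = \frac{27}{2}$ ($Y{\left(j \right)} = \frac{1}{4} \cdot 54 = \frac{27}{2}$)
$b = -79$ ($b = -56 - 23 = -79$)
$v = -2686$ ($v = \left(-79\right) 34 = -2686$)
$\sqrt{v + Y{\left(37 \right)}} = \sqrt{-2686 + \frac{27}{2}} = \sqrt{- \frac{5345}{2}} = \frac{i \sqrt{10690}}{2}$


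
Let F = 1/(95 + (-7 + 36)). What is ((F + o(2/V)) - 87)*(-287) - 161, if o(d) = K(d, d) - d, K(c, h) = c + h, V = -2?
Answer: 3111493/124 ≈ 25093.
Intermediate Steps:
F = 1/124 (F = 1/(95 + 29) = 1/124 ≈ 0.0080645)
o(d) = d (o(d) = (d + d) - d = 2*d - d = d)
((F + o(2/V)) - 87)*(-287) - 161 = ((1/124 + 2/(-2)) - 87)*(-287) - 161 = ((1/124 + 2*(-½)) - 87)*(-287) - 161 = ((1/124 - 1) - 87)*(-287) - 161 = (-123/124 - 87)*(-287) - 161 = -10911/124*(-287) - 161 = 3131457/124 - 161 = 3111493/124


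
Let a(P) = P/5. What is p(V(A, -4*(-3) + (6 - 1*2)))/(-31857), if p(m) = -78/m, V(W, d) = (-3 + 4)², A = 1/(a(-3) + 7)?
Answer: 26/10619 ≈ 0.0024484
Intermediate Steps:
a(P) = P/5 (a(P) = P*(⅕) = P/5)
A = 5/32 (A = 1/((⅕)*(-3) + 7) = 1/(-⅗ + 7) = 1/(32/5) = 5/32 ≈ 0.15625)
V(W, d) = 1 (V(W, d) = 1² = 1)
p(V(A, -4*(-3) + (6 - 1*2)))/(-31857) = -78/1/(-31857) = -78*1*(-1/31857) = -78*(-1/31857) = 26/10619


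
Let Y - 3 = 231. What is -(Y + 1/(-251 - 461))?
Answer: -166607/712 ≈ -234.00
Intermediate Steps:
Y = 234 (Y = 3 + 231 = 234)
-(Y + 1/(-251 - 461)) = -(234 + 1/(-251 - 461)) = -(234 + 1/(-712)) = -(234 - 1/712) = -1*166607/712 = -166607/712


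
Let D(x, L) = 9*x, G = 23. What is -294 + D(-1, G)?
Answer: -303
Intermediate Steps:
-294 + D(-1, G) = -294 + 9*(-1) = -294 - 9 = -303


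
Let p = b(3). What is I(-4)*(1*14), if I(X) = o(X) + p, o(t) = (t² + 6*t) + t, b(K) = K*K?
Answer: -42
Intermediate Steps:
b(K) = K²
o(t) = t² + 7*t
p = 9 (p = 3² = 9)
I(X) = 9 + X*(7 + X) (I(X) = X*(7 + X) + 9 = 9 + X*(7 + X))
I(-4)*(1*14) = (9 - 4*(7 - 4))*(1*14) = (9 - 4*3)*14 = (9 - 12)*14 = -3*14 = -42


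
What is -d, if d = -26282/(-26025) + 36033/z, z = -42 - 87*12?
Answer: 303072191/9421050 ≈ 32.170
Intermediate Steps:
z = -1086 (z = -42 - 1044 = -1086)
d = -303072191/9421050 (d = -26282/(-26025) + 36033/(-1086) = -26282*(-1/26025) + 36033*(-1/1086) = 26282/26025 - 12011/362 = -303072191/9421050 ≈ -32.170)
-d = -1*(-303072191/9421050) = 303072191/9421050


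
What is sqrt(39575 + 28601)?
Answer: 4*sqrt(4261) ≈ 261.11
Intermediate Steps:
sqrt(39575 + 28601) = sqrt(68176) = 4*sqrt(4261)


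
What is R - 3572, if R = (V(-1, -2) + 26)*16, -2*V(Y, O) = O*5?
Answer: -3076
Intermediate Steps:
V(Y, O) = -5*O/2 (V(Y, O) = -O*5/2 = -5*O/2)
R = 496 (R = (-5/2*(-2) + 26)*16 = (5 + 26)*16 = 31*16 = 496)
R - 3572 = 496 - 3572 = -3076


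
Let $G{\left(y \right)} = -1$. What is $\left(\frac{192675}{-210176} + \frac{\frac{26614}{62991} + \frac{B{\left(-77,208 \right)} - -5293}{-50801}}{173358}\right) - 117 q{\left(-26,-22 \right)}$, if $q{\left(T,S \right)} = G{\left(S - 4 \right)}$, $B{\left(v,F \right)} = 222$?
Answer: $\frac{6767330904763156821125}{58297211112343313664} \approx 116.08$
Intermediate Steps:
$q{\left(T,S \right)} = -1$
$\left(\frac{192675}{-210176} + \frac{\frac{26614}{62991} + \frac{B{\left(-77,208 \right)} - -5293}{-50801}}{173358}\right) - 117 q{\left(-26,-22 \right)} = \left(\frac{192675}{-210176} + \frac{\frac{26614}{62991} + \frac{222 - -5293}{-50801}}{173358}\right) - -117 = \left(192675 \left(- \frac{1}{210176}\right) + \left(26614 \cdot \frac{1}{62991} + \left(222 + 5293\right) \left(- \frac{1}{50801}\right)\right) \frac{1}{173358}\right) + 117 = \left(- \frac{192675}{210176} + \left(\frac{26614}{62991} + 5515 \left(- \frac{1}{50801}\right)\right) \frac{1}{173358}\right) + 117 = \left(- \frac{192675}{210176} + \left(\frac{26614}{62991} - \frac{5515}{50801}\right) \frac{1}{173358}\right) + 117 = \left(- \frac{192675}{210176} + \frac{1004622449}{3200005791} \cdot \frac{1}{173358}\right) + 117 = \left(- \frac{192675}{210176} + \frac{1004622449}{554746603916178}\right) + 117 = - \frac{53442795381010877563}{58297211112343313664} + 117 = \frac{6767330904763156821125}{58297211112343313664}$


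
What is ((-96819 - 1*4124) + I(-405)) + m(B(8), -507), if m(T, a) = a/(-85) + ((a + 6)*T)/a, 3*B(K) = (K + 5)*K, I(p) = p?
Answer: -335835287/3315 ≈ -1.0131e+5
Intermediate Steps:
B(K) = K*(5 + K)/3 (B(K) = ((K + 5)*K)/3 = ((5 + K)*K)/3 = (K*(5 + K))/3 = K*(5 + K)/3)
m(T, a) = -a/85 + T*(6 + a)/a (m(T, a) = a*(-1/85) + ((6 + a)*T)/a = -a/85 + (T*(6 + a))/a = -a/85 + T*(6 + a)/a)
((-96819 - 1*4124) + I(-405)) + m(B(8), -507) = ((-96819 - 1*4124) - 405) + ((⅓)*8*(5 + 8) - 1/85*(-507) + 6*((⅓)*8*(5 + 8))/(-507)) = ((-96819 - 4124) - 405) + ((⅓)*8*13 + 507/85 + 6*((⅓)*8*13)*(-1/507)) = (-100943 - 405) + (104/3 + 507/85 + 6*(104/3)*(-1/507)) = -101348 + (104/3 + 507/85 - 16/39) = -101348 + 133333/3315 = -335835287/3315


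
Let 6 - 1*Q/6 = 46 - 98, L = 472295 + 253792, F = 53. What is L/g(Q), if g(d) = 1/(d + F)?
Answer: 291160887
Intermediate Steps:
L = 726087
Q = 348 (Q = 36 - 6*(46 - 98) = 36 - 6*(-52) = 36 + 312 = 348)
g(d) = 1/(53 + d) (g(d) = 1/(d + 53) = 1/(53 + d))
L/g(Q) = 726087/(1/(53 + 348)) = 726087/(1/401) = 726087*401 = 291160887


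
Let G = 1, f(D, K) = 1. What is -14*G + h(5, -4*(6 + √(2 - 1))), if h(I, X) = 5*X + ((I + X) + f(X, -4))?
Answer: -176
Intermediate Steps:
h(I, X) = 1 + I + 6*X (h(I, X) = 5*X + ((I + X) + 1) = 5*X + (1 + I + X) = 1 + I + 6*X)
-14*G + h(5, -4*(6 + √(2 - 1))) = -14*1 + (1 + 5 + 6*(-4*(6 + √(2 - 1)))) = -14 + (1 + 5 + 6*(-4*(6 + √1))) = -14 + (1 + 5 + 6*(-4*(6 + 1))) = -14 + (1 + 5 + 6*(-4*7)) = -14 + (1 + 5 + 6*(-28)) = -14 + (1 + 5 - 168) = -14 - 162 = -176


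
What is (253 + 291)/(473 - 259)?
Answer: 272/107 ≈ 2.5421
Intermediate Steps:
(253 + 291)/(473 - 259) = 544/214 = 544*(1/214) = 272/107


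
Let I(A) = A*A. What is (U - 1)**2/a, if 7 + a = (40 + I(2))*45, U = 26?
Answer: 625/1973 ≈ 0.31678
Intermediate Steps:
I(A) = A**2
a = 1973 (a = -7 + (40 + 2**2)*45 = -7 + (40 + 4)*45 = -7 + 44*45 = -7 + 1980 = 1973)
(U - 1)**2/a = (26 - 1)**2/1973 = 25**2*(1/1973) = 625*(1/1973) = 625/1973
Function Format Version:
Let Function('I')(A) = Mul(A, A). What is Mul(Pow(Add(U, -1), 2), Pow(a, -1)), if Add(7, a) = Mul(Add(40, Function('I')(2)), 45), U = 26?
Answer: Rational(625, 1973) ≈ 0.31678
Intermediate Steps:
Function('I')(A) = Pow(A, 2)
a = 1973 (a = Add(-7, Mul(Add(40, Pow(2, 2)), 45)) = Add(-7, Mul(Add(40, 4), 45)) = Add(-7, Mul(44, 45)) = Add(-7, 1980) = 1973)
Mul(Pow(Add(U, -1), 2), Pow(a, -1)) = Mul(Pow(Add(26, -1), 2), Pow(1973, -1)) = Mul(Pow(25, 2), Rational(1, 1973)) = Mul(625, Rational(1, 1973)) = Rational(625, 1973)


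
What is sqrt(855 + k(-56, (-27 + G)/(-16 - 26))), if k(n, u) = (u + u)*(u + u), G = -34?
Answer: 2*sqrt(95194)/21 ≈ 29.384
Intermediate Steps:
k(n, u) = 4*u**2 (k(n, u) = (2*u)*(2*u) = 4*u**2)
sqrt(855 + k(-56, (-27 + G)/(-16 - 26))) = sqrt(855 + 4*((-27 - 34)/(-16 - 26))**2) = sqrt(855 + 4*(-61/(-42))**2) = sqrt(855 + 4*(-61*(-1/42))**2) = sqrt(855 + 4*(61/42)**2) = sqrt(855 + 4*(3721/1764)) = sqrt(855 + 3721/441) = sqrt(380776/441) = 2*sqrt(95194)/21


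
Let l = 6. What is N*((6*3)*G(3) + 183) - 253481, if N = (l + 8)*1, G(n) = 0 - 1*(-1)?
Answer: -250667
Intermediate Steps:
G(n) = 1 (G(n) = 0 + 1 = 1)
N = 14 (N = (6 + 8)*1 = 14*1 = 14)
N*((6*3)*G(3) + 183) - 253481 = 14*((6*3)*1 + 183) - 253481 = 14*(18*1 + 183) - 253481 = 14*(18 + 183) - 253481 = 14*201 - 253481 = 2814 - 253481 = -250667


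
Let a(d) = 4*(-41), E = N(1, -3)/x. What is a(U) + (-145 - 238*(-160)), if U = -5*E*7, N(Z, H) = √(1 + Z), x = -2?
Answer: 37771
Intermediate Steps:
E = -√2/2 (E = √(1 + 1)/(-2) = √2*(-½) = -√2/2 ≈ -0.70711)
U = 35*√2/2 (U = -(-5)*√2/2*7 = (5*√2/2)*7 = 35*√2/2 ≈ 24.749)
a(d) = -164
a(U) + (-145 - 238*(-160)) = -164 + (-145 - 238*(-160)) = -164 + (-145 + 38080) = -164 + 37935 = 37771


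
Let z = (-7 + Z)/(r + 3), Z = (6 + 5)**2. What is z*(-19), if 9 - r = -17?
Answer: -2166/29 ≈ -74.690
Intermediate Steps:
r = 26 (r = 9 - 1*(-17) = 9 + 17 = 26)
Z = 121 (Z = 11**2 = 121)
z = 114/29 (z = (-7 + 121)/(26 + 3) = 114/29 ≈ 3.9310)
z*(-19) = (114/29)*(-19) = -2166/29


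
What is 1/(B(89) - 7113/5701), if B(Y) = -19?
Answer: -5701/115432 ≈ -0.049388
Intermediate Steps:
1/(B(89) - 7113/5701) = 1/(-19 - 7113/5701) = 1/(-115432/5701) = -5701/115432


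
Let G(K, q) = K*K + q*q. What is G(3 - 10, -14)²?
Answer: 60025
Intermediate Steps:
G(K, q) = K² + q²
G(3 - 10, -14)² = ((3 - 10)² + (-14)²)² = ((-7)² + 196)² = (49 + 196)² = 245² = 60025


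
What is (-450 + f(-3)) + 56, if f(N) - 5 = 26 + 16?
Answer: -347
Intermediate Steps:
f(N) = 47 (f(N) = 5 + (26 + 16) = 5 + 42 = 47)
(-450 + f(-3)) + 56 = (-450 + 47) + 56 = -403 + 56 = -347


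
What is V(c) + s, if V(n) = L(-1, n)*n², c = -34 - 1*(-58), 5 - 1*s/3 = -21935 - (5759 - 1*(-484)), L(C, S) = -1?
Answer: 83973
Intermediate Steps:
s = 84549 (s = 15 - 3*(-21935 - (5759 - 1*(-484))) = 15 - 3*(-21935 - (5759 + 484)) = 15 - 3*(-21935 - 1*6243) = 15 - 3*(-21935 - 6243) = 15 - 3*(-28178) = 15 + 84534 = 84549)
c = 24 (c = -34 + 58 = 24)
V(n) = -n²
V(c) + s = -1*24² + 84549 = -1*576 + 84549 = -576 + 84549 = 83973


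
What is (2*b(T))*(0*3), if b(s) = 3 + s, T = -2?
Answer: 0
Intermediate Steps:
(2*b(T))*(0*3) = (2*(3 - 2))*(0*3) = (2*1)*0 = 2*0 = 0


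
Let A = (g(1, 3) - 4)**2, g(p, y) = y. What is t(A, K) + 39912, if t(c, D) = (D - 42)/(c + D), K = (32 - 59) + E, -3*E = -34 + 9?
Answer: 2115518/53 ≈ 39915.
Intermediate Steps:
E = 25/3 (E = -(-34 + 9)/3 = -1/3*(-25) = 25/3 ≈ 8.3333)
K = -56/3 (K = (32 - 59) + 25/3 = -27 + 25/3 = -56/3 ≈ -18.667)
A = 1 (A = (3 - 4)**2 = (-1)**2 = 1)
t(c, D) = (-42 + D)/(D + c)
t(A, K) + 39912 = (-42 - 56/3)/(-56/3 + 1) + 39912 = -182/3/(-53/3) + 39912 = -3/53*(-182/3) + 39912 = 182/53 + 39912 = 2115518/53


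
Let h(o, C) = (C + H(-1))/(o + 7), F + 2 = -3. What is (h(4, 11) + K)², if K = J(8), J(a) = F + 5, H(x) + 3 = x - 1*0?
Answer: 49/121 ≈ 0.40496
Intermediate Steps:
F = -5 (F = -2 - 3 = -5)
H(x) = -3 + x (H(x) = -3 + (x - 1*0) = -3 + (x + 0) = -3 + x)
J(a) = 0 (J(a) = -5 + 5 = 0)
h(o, C) = (-4 + C)/(7 + o) (h(o, C) = (C + (-3 - 1))/(o + 7) = (C - 4)/(7 + o) = (-4 + C)/(7 + o))
K = 0
(h(4, 11) + K)² = ((-4 + 11)/(7 + 4) + 0)² = (7/11 + 0)² = (7/11)² = 49/121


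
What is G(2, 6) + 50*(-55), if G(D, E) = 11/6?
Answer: -16489/6 ≈ -2748.2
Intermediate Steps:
G(D, E) = 11/6 (G(D, E) = 11*(⅙) = 11/6)
G(2, 6) + 50*(-55) = 11/6 + 50*(-55) = 11/6 - 2750 = -16489/6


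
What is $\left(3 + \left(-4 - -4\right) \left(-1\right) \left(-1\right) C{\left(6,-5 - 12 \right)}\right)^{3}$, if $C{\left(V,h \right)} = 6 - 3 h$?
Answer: $27$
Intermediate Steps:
$C{\left(V,h \right)} = 6 - 3 h$
$\left(3 + \left(-4 - -4\right) \left(-1\right) \left(-1\right) C{\left(6,-5 - 12 \right)}\right)^{3} = \left(3 + \left(-4 - -4\right) \left(-1\right) \left(-1\right) \left(6 - 3 \left(-5 - 12\right)\right)\right)^{3} = \left(3 + \left(-4 + 4\right) 1 \left(6 - 3 \left(-5 - 12\right)\right)\right)^{3} = \left(3 + 0 \cdot 1 \left(6 - -51\right)\right)^{3} = \left(3 + 0 \cdot 1 \left(6 + 51\right)\right)^{3} = \left(3 + 0 \cdot 1 \cdot 57\right)^{3} = \left(3 + 0 \cdot 57\right)^{3} = \left(3 + 0\right)^{3} = 3^{3} = 27$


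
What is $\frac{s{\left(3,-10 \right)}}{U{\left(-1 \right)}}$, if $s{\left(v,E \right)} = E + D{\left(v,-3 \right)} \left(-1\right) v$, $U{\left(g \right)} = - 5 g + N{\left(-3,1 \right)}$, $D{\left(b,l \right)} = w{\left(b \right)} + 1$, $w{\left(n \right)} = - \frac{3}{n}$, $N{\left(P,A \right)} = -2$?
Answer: $- \frac{10}{3} \approx -3.3333$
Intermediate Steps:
$D{\left(b,l \right)} = 1 - \frac{3}{b}$ ($D{\left(b,l \right)} = - \frac{3}{b} + 1 = 1 - \frac{3}{b}$)
$U{\left(g \right)} = -2 - 5 g$ ($U{\left(g \right)} = - 5 g - 2 = -2 - 5 g$)
$s{\left(v,E \right)} = 3 + E - v$ ($s{\left(v,E \right)} = E + \frac{-3 + v}{v} \left(-1\right) v = E + - \frac{-3 + v}{v} v = E - \left(-3 + v\right) = 3 + E - v$)
$\frac{s{\left(3,-10 \right)}}{U{\left(-1 \right)}} = \frac{3 - 10 - 3}{-2 - -5} = \frac{3 - 10 - 3}{-2 + 5} = \frac{1}{3} \left(-10\right) = - \frac{10}{3}$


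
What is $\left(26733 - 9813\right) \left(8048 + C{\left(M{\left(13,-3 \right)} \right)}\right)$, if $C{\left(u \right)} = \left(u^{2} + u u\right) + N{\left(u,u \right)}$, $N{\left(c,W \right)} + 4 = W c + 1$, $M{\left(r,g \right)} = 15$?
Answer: $147542400$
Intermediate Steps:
$N{\left(c,W \right)} = -3 + W c$ ($N{\left(c,W \right)} = -4 + \left(W c + 1\right) = -4 + \left(1 + W c\right) = -3 + W c$)
$C{\left(u \right)} = -3 + 3 u^{2}$ ($C{\left(u \right)} = \left(u^{2} + u u\right) + \left(-3 + u u\right) = \left(u^{2} + u^{2}\right) + \left(-3 + u^{2}\right) = 2 u^{2} + \left(-3 + u^{2}\right) = -3 + 3 u^{2}$)
$\left(26733 - 9813\right) \left(8048 + C{\left(M{\left(13,-3 \right)} \right)}\right) = \left(26733 - 9813\right) \left(8048 - \left(3 - 3 \cdot 15^{2}\right)\right) = 16920 \left(8048 + \left(-3 + 3 \cdot 225\right)\right) = 16920 \left(8048 + \left(-3 + 675\right)\right) = 16920 \left(8048 + 672\right) = 16920 \cdot 8720 = 147542400$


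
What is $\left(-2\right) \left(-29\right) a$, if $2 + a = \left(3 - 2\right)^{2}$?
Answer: $-58$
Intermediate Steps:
$a = -1$ ($a = -2 + \left(3 - 2\right)^{2} = -2 + 1^{2} = -2 + 1 = -1$)
$\left(-2\right) \left(-29\right) a = \left(-2\right) \left(-29\right) \left(-1\right) = 58 \left(-1\right) = -58$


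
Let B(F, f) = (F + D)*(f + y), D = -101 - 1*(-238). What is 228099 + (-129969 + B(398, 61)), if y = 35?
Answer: 149490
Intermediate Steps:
D = 137 (D = -101 + 238 = 137)
B(F, f) = (35 + f)*(137 + F) (B(F, f) = (F + 137)*(f + 35) = (137 + F)*(35 + f) = (35 + f)*(137 + F))
228099 + (-129969 + B(398, 61)) = 228099 + (-129969 + (4795 + 35*398 + 137*61 + 398*61)) = 228099 + (-129969 + (4795 + 13930 + 8357 + 24278)) = 228099 + (-129969 + 51360) = 228099 - 78609 = 149490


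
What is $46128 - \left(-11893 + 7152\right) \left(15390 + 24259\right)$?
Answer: $188022037$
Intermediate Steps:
$46128 - \left(-11893 + 7152\right) \left(15390 + 24259\right) = 46128 - \left(-4741\right) 39649 = 46128 - -187975909 = 46128 + 187975909 = 188022037$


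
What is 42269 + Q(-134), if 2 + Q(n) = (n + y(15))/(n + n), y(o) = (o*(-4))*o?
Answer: 5664295/134 ≈ 42271.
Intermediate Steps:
y(o) = -4*o² (y(o) = (-4*o)*o = -4*o²)
Q(n) = -2 + (-900 + n)/(2*n) (Q(n) = -2 + (n - 4*15²)/(n + n) = -2 + (n - 4*225)/((2*n)) = -2 + (n - 900)*(1/(2*n)) = -2 + (-900 + n)*(1/(2*n)) = -2 + (-900 + n)/(2*n))
42269 + Q(-134) = 42269 + (-3/2 - 450/(-134)) = 42269 + (-3/2 - 450*(-1/134)) = 42269 + (-3/2 + 225/67) = 42269 + 249/134 = 5664295/134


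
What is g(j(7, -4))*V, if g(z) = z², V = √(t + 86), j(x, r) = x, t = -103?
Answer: 49*I*√17 ≈ 202.03*I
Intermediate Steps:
V = I*√17 (V = √(-103 + 86) = √(-17) = I*√17 ≈ 4.1231*I)
g(j(7, -4))*V = 7²*(I*√17) = 49*(I*√17) = 49*I*√17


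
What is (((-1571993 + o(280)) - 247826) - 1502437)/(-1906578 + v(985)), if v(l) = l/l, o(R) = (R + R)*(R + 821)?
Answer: 2705696/1906577 ≈ 1.4191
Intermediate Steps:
o(R) = 2*R*(821 + R) (o(R) = (2*R)*(821 + R) = 2*R*(821 + R))
v(l) = 1
(((-1571993 + o(280)) - 247826) - 1502437)/(-1906578 + v(985)) = (((-1571993 + 2*280*(821 + 280)) - 247826) - 1502437)/(-1906578 + 1) = (((-1571993 + 2*280*1101) - 247826) - 1502437)/(-1906577) = (((-1571993 + 616560) - 247826) - 1502437)*(-1/1906577) = ((-955433 - 247826) - 1502437)*(-1/1906577) = (-1203259 - 1502437)*(-1/1906577) = -2705696*(-1/1906577) = 2705696/1906577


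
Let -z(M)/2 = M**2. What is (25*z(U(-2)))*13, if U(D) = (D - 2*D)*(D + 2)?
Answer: 0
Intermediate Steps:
U(D) = -D*(2 + D) (U(D) = (-D)*(2 + D) = -D*(2 + D))
z(M) = -2*M**2
(25*z(U(-2)))*13 = (25*(-2*4*(2 - 2)**2))*13 = (25*(-2*(-1*(-2)*0)**2))*13 = (25*(-2*0**2))*13 = (25*(-2*0))*13 = (25*0)*13 = 0*13 = 0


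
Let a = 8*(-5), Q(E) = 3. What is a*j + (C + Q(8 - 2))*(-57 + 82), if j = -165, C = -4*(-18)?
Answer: 8475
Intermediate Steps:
a = -40
C = 72
a*j + (C + Q(8 - 2))*(-57 + 82) = -40*(-165) + (72 + 3)*(-57 + 82) = 6600 + 75*25 = 6600 + 1875 = 8475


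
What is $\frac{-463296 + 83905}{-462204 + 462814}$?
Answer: $- \frac{379391}{610} \approx -621.95$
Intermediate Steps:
$\frac{-463296 + 83905}{-462204 + 462814} = - \frac{379391}{610}$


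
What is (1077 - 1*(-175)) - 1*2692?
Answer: -1440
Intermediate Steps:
(1077 - 1*(-175)) - 1*2692 = (1077 + 175) - 2692 = 1252 - 2692 = -1440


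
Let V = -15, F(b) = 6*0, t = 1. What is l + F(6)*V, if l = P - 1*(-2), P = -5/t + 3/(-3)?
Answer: -4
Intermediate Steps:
F(b) = 0
P = -6 (P = -5/1 + 3/(-3) = -5*1 + 3*(-1/3) = -5 - 1 = -6)
l = -4 (l = -6 - 1*(-2) = -6 + 2 = -4)
l + F(6)*V = -4 + 0*(-15) = -4 + 0 = -4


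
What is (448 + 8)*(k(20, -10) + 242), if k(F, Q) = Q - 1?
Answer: 105336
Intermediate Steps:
k(F, Q) = -1 + Q
(448 + 8)*(k(20, -10) + 242) = (448 + 8)*((-1 - 10) + 242) = 456*(-11 + 242) = 456*231 = 105336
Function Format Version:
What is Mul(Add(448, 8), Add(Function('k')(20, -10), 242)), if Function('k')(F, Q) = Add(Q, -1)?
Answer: 105336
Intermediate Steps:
Function('k')(F, Q) = Add(-1, Q)
Mul(Add(448, 8), Add(Function('k')(20, -10), 242)) = Mul(Add(448, 8), Add(Add(-1, -10), 242)) = Mul(456, Add(-11, 242)) = Mul(456, 231) = 105336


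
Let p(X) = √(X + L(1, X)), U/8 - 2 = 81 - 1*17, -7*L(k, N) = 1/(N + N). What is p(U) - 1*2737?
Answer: -2737 + 5*√72126978/1848 ≈ -2714.0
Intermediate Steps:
L(k, N) = -1/(14*N) (L(k, N) = -1/(7*(N + N)) = -1/(2*N)/7 = -1/(14*N))
U = 528 (U = 16 + 8*(81 - 1*17) = 16 + 8*(81 - 17) = 16 + 8*64 = 16 + 512 = 528)
p(X) = √(X - 1/(14*X))
p(U) - 1*2737 = √(-14/528 + 196*528)/14 - 1*2737 = √(-14*1/528 + 103488)/14 - 2737 = √(-7/264 + 103488)/14 - 2737 = √(27320825/264)/14 - 2737 = (5*√72126978/132)/14 - 2737 = 5*√72126978/1848 - 2737 = -2737 + 5*√72126978/1848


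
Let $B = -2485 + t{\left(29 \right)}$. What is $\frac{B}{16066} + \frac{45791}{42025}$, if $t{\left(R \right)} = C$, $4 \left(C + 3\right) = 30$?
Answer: $\frac{1262870387}{1350347300} \approx 0.93522$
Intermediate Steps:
$C = \frac{9}{2}$ ($C = -3 + \frac{1}{4} \cdot 30 = -3 + \frac{15}{2} = \frac{9}{2} \approx 4.5$)
$t{\left(R \right)} = \frac{9}{2}$
$B = - \frac{4961}{2}$ ($B = -2485 + \frac{9}{2} = - \frac{4961}{2} \approx -2480.5$)
$\frac{B}{16066} + \frac{45791}{42025} = - \frac{4961}{2 \cdot 16066} + \frac{45791}{42025} = \left(- \frac{4961}{2}\right) \frac{1}{16066} + 45791 \cdot \frac{1}{42025} = - \frac{4961}{32132} + \frac{45791}{42025} = \frac{1262870387}{1350347300}$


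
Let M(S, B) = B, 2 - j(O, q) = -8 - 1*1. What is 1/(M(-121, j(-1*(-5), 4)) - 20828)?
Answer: -1/20817 ≈ -4.8038e-5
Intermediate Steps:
j(O, q) = 11 (j(O, q) = 2 - (-8 - 1*1) = 2 - (-8 - 1) = 2 - 1*(-9) = 2 + 9 = 11)
1/(M(-121, j(-1*(-5), 4)) - 20828) = 1/(11 - 20828) = 1/(-20817) = -1/20817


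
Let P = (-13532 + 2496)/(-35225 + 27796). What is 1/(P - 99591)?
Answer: -7429/739850503 ≈ -1.0041e-5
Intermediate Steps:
P = 11036/7429 (P = -11036/(-7429) = -11036*(-1/7429) = 11036/7429 ≈ 1.4855)
1/(P - 99591) = 1/(11036/7429 - 99591) = 1/(-739850503/7429) = -7429/739850503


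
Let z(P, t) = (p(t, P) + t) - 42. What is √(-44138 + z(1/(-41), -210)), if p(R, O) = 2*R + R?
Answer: 2*I*√11255 ≈ 212.18*I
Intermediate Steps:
p(R, O) = 3*R
z(P, t) = -42 + 4*t (z(P, t) = (3*t + t) - 42 = 4*t - 42 = -42 + 4*t)
√(-44138 + z(1/(-41), -210)) = √(-44138 + (-42 + 4*(-210))) = √(-44138 + (-42 - 840)) = √(-44138 - 882) = √(-45020) = 2*I*√11255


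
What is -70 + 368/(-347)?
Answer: -24658/347 ≈ -71.061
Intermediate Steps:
-70 + 368/(-347) = -70 + 368*(-1/347) = -70 - 368/347 = -24658/347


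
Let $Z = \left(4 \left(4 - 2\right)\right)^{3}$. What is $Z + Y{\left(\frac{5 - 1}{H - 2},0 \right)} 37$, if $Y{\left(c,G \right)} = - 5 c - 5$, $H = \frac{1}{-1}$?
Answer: $\frac{1721}{3} \approx 573.67$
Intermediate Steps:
$H = -1$
$Z = 512$ ($Z = \left(4 \cdot 2\right)^{3} = 8^{3} = 512$)
$Y{\left(c,G \right)} = -5 - 5 c$
$Z + Y{\left(\frac{5 - 1}{H - 2},0 \right)} 37 = 512 + \left(-5 - 5 \frac{5 - 1}{-1 - 2}\right) 37 = 512 + \left(-5 - 5 \frac{4}{-3}\right) 37 = 512 + \left(-5 - 5 \cdot 4 \left(- \frac{1}{3}\right)\right) 37 = 512 + \left(-5 - - \frac{20}{3}\right) 37 = 512 + \left(-5 + \frac{20}{3}\right) 37 = 512 + \frac{5}{3} \cdot 37 = 512 + \frac{185}{3} = \frac{1721}{3}$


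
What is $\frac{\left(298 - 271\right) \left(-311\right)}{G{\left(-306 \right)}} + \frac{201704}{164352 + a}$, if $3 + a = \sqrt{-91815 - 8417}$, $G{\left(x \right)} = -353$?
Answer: $\frac{238510695090789}{9534774993649} - \frac{403408 i \sqrt{25058}}{27010694033} \approx 25.015 - 0.0023642 i$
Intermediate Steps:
$a = -3 + 2 i \sqrt{25058}$ ($a = -3 + \sqrt{-91815 - 8417} = -3 + \sqrt{-100232} = -3 + 2 i \sqrt{25058} \approx -3.0 + 316.59 i$)
$\frac{\left(298 - 271\right) \left(-311\right)}{G{\left(-306 \right)}} + \frac{201704}{164352 + a} = \frac{\left(298 - 271\right) \left(-311\right)}{-353} + \frac{201704}{164352 - \left(3 - 2 i \sqrt{25058}\right)} = 27 \left(-311\right) \left(- \frac{1}{353}\right) + \frac{201704}{164349 + 2 i \sqrt{25058}} = \left(-8397\right) \left(- \frac{1}{353}\right) + \frac{201704}{164349 + 2 i \sqrt{25058}} = \frac{8397}{353} + \frac{201704}{164349 + 2 i \sqrt{25058}}$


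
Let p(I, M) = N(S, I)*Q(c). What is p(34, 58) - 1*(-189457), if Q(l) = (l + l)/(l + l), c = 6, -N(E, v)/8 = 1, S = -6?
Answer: 189449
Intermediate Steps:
N(E, v) = -8 (N(E, v) = -8*1 = -8)
Q(l) = 1 (Q(l) = (2*l)/((2*l)) = (2*l)*(1/(2*l)) = 1)
p(I, M) = -8 (p(I, M) = -8*1 = -8)
p(34, 58) - 1*(-189457) = -8 - 1*(-189457) = -8 + 189457 = 189449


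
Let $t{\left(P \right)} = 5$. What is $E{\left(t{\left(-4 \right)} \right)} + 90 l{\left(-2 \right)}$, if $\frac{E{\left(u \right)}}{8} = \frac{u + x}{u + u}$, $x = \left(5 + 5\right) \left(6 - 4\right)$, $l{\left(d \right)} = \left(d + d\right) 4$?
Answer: $-1420$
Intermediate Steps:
$l{\left(d \right)} = 8 d$ ($l{\left(d \right)} = 2 d 4 = 8 d$)
$x = 20$ ($x = 10 \cdot 2 = 20$)
$E{\left(u \right)} = \frac{4 \left(20 + u\right)}{u}$ ($E{\left(u \right)} = 8 \frac{u + 20}{u + u} = 8 \frac{20 + u}{2 u} = \frac{4 \left(20 + u\right)}{u}$)
$E{\left(t{\left(-4 \right)} \right)} + 90 l{\left(-2 \right)} = \left(4 + \frac{80}{5}\right) + 90 \cdot 8 \left(-2\right) = \left(4 + 80 \cdot \frac{1}{5}\right) + 90 \left(-16\right) = \left(4 + 16\right) - 1440 = 20 - 1440 = -1420$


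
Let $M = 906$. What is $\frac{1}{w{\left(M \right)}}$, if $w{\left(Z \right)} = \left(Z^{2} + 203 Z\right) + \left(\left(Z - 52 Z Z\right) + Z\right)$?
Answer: $- \frac{1}{41676906} \approx -2.3994 \cdot 10^{-8}$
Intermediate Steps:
$w{\left(Z \right)} = - 51 Z^{2} + 205 Z$ ($w{\left(Z \right)} = \left(Z^{2} + 203 Z\right) - \left(- 2 Z + 52 Z^{2}\right) = - 51 Z^{2} + 205 Z$)
$\frac{1}{w{\left(M \right)}} = \frac{1}{906 \left(205 - 46206\right)} = \frac{1}{906 \left(-46001\right)} = \frac{1}{-41676906} = - \frac{1}{41676906}$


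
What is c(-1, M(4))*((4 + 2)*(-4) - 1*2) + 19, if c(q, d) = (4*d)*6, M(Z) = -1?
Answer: 643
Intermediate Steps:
c(q, d) = 24*d
c(-1, M(4))*((4 + 2)*(-4) - 1*2) + 19 = (24*(-1))*((4 + 2)*(-4) - 1*2) + 19 = -24*(6*(-4) - 2) + 19 = -24*(-24 - 2) + 19 = -24*(-26) + 19 = 624 + 19 = 643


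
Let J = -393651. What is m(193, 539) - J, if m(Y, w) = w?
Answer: 394190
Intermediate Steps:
m(193, 539) - J = 539 - 1*(-393651) = 539 + 393651 = 394190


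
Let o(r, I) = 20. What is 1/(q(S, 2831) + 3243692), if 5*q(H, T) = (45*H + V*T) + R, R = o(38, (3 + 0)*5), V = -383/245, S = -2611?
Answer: 1225/3943657052 ≈ 3.1063e-7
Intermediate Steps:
V = -383/245 (V = -383*1/245 = -383/245 ≈ -1.5633)
R = 20
q(H, T) = 4 + 9*H - 383*T/1225 (q(H, T) = ((45*H - 383*T/245) + 20)/5 = (20 + 45*H - 383*T/245)/5 = 4 + 9*H - 383*T/1225)
1/(q(S, 2831) + 3243692) = 1/((4 + 9*(-2611) - 383/1225*2831) + 3243692) = 1/((4 - 23499 - 1084273/1225) + 3243692) = 1/(-29865648/1225 + 3243692) = 1/(3943657052/1225) = 1225/3943657052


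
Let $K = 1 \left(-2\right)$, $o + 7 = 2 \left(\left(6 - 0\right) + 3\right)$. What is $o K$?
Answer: $-22$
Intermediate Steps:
$o = 11$ ($o = -7 + 2 \left(\left(6 - 0\right) + 3\right) = -7 + 2 \left(\left(6 + 0\right) + 3\right) = -7 + 2 \left(6 + 3\right) = -7 + 2 \cdot 9 = -7 + 18 = 11$)
$K = -2$
$o K = 11 \left(-2\right) = -22$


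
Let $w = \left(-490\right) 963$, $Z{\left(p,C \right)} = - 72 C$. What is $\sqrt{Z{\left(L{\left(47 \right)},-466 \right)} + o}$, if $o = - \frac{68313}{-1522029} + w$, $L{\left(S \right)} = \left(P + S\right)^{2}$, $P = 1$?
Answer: $\frac{i \sqrt{112821691474002929}}{507343} \approx 662.06 i$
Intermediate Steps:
$L{\left(S \right)} = \left(1 + S\right)^{2}$
$w = -471870$
$o = - \frac{239399918639}{507343}$ ($o = - \frac{68313}{-1522029} - 471870 = \left(-68313\right) \left(- \frac{1}{1522029}\right) - 471870 = \frac{22771}{507343} - 471870 = - \frac{239399918639}{507343} \approx -4.7187 \cdot 10^{5}$)
$\sqrt{Z{\left(L{\left(47 \right)},-466 \right)} + o} = \sqrt{\left(-72\right) \left(-466\right) - \frac{239399918639}{507343}} = \sqrt{33552 - \frac{239399918639}{507343}} = \sqrt{- \frac{222377546303}{507343}} = \frac{i \sqrt{112821691474002929}}{507343}$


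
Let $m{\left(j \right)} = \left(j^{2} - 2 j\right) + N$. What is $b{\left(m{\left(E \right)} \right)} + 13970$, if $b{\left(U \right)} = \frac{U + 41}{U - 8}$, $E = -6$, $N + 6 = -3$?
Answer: $\frac{433150}{31} \approx 13973.0$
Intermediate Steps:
$N = -9$ ($N = -6 - 3 = -9$)
$m{\left(j \right)} = -9 + j^{2} - 2 j$ ($m{\left(j \right)} = \left(j^{2} - 2 j\right) - 9 = -9 + j^{2} - 2 j$)
$b{\left(U \right)} = \frac{41 + U}{-8 + U}$
$b{\left(m{\left(E \right)} \right)} + 13970 = \frac{41 - \left(-3 - 36\right)}{-8 - \left(-3 - 36\right)} + 13970 = \frac{41 + \left(-9 + 36 + 12\right)}{-8 + \left(-9 + 36 + 12\right)} + 13970 = \frac{41 + 39}{-8 + 39} + 13970 = \frac{1}{31} \cdot 80 + 13970 = \frac{80}{31} + 13970 = \frac{433150}{31}$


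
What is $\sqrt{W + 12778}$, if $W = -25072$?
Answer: $3 i \sqrt{1366} \approx 110.88 i$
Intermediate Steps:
$\sqrt{W + 12778} = \sqrt{-25072 + 12778} = \sqrt{-12294} = 3 i \sqrt{1366}$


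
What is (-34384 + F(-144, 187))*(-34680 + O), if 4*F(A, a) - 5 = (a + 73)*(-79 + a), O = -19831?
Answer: 5966283461/4 ≈ 1.4916e+9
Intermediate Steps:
F(A, a) = 5/4 + (-79 + a)*(73 + a)/4 (F(A, a) = 5/4 + ((a + 73)*(-79 + a))/4 = 5/4 + ((73 + a)*(-79 + a))/4 = 5/4 + ((-79 + a)*(73 + a))/4 = 5/4 + (-79 + a)*(73 + a)/4)
(-34384 + F(-144, 187))*(-34680 + O) = (-34384 + (-2881/2 - 3/2*187 + (¼)*187²))*(-34680 - 19831) = (-34384 + (-2881/2 - 561/2 + (¼)*34969))*(-54511) = (-34384 + (-2881/2 - 561/2 + 34969/4))*(-54511) = (-34384 + 28085/4)*(-54511) = -109451/4*(-54511) = 5966283461/4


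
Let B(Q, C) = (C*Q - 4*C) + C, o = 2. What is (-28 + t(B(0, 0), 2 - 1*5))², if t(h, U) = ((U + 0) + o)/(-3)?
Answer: 6889/9 ≈ 765.44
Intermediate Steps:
B(Q, C) = -3*C + C*Q (B(Q, C) = (-4*C + C*Q) + C = -3*C + C*Q)
t(h, U) = -⅔ - U/3 (t(h, U) = ((U + 0) + 2)/(-3) = (U + 2)*(-⅓) = (2 + U)*(-⅓) = -⅔ - U/3)
(-28 + t(B(0, 0), 2 - 1*5))² = (-28 + (-⅔ - (2 - 1*5)/3))² = (-28 + (-⅔ - (2 - 5)/3))² = (-28 + (-⅔ - ⅓*(-3)))² = (-28 + (-⅔ + 1))² = (-28 + ⅓)² = (-83/3)² = 6889/9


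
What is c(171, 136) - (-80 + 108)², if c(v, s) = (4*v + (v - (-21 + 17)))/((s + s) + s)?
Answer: -319013/408 ≈ -781.89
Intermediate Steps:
c(v, s) = (4 + 5*v)/(3*s) (c(v, s) = (4*v + (v - 1*(-4)))/(2*s + s) = (4*v + (v + 4))/((3*s)) = (4*v + (4 + v))*(1/(3*s)) = (4 + 5*v)*(1/(3*s)) = (4 + 5*v)/(3*s))
c(171, 136) - (-80 + 108)² = (⅓)*(4 + 5*171)/136 - (-80 + 108)² = (⅓)*(1/136)*(4 + 855) - 1*28² = (⅓)*(1/136)*859 - 1*784 = 859/408 - 784 = -319013/408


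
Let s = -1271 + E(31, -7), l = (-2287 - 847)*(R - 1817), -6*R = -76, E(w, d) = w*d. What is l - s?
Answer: 16968806/3 ≈ 5.6563e+6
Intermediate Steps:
E(w, d) = d*w
R = 38/3 (R = -⅙*(-76) = 38/3 ≈ 12.667)
l = 16964342/3 (l = (-2287 - 847)*(38/3 - 1817) = -3134*(-5413/3) = 16964342/3 ≈ 5.6548e+6)
s = -1488 (s = -1271 - 7*31 = -1271 - 217 = -1488)
l - s = 16964342/3 - 1*(-1488) = 16964342/3 + 1488 = 16968806/3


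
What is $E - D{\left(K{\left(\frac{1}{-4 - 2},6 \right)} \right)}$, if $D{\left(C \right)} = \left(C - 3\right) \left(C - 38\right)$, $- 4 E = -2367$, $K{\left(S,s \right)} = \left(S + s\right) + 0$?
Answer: $\frac{6146}{9} \approx 682.89$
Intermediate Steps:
$K{\left(S,s \right)} = S + s$
$E = \frac{2367}{4}$ ($E = \left(- \frac{1}{4}\right) \left(-2367\right) = \frac{2367}{4} \approx 591.75$)
$D{\left(C \right)} = \left(-38 + C\right) \left(-3 + C\right)$ ($D{\left(C \right)} = \left(-3 + C\right) \left(-38 + C\right) = \left(-38 + C\right) \left(-3 + C\right)$)
$E - D{\left(K{\left(\frac{1}{-4 - 2},6 \right)} \right)} = \frac{2367}{4} - \left(114 + \left(\frac{1}{-4 - 2} + 6\right)^{2} - 41 \left(\frac{1}{-4 - 2} + 6\right)\right) = \frac{2367}{4} - \left(114 + \left(\frac{1}{-6} + 6\right)^{2} - 41 \left(\frac{1}{-6} + 6\right)\right) = \frac{2367}{4} - \left(114 + \left(- \frac{1}{6} + 6\right)^{2} - 41 \left(- \frac{1}{6} + 6\right)\right) = \frac{2367}{4} - \left(114 + \left(\frac{35}{6}\right)^{2} - \frac{1435}{6}\right) = \frac{2367}{4} - \left(114 + \frac{1225}{36} - \frac{1435}{6}\right) = \frac{2367}{4} - - \frac{3281}{36} = \frac{2367}{4} + \frac{3281}{36} = \frac{6146}{9}$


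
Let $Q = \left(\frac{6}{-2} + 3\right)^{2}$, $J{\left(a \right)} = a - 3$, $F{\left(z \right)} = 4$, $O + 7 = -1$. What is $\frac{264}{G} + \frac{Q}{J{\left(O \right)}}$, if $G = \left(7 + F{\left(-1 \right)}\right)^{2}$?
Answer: $\frac{24}{11} \approx 2.1818$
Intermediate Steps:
$O = -8$ ($O = -7 - 1 = -8$)
$J{\left(a \right)} = -3 + a$ ($J{\left(a \right)} = a - 3 = -3 + a$)
$Q = 0$ ($Q = \left(6 \left(- \frac{1}{2}\right) + 3\right)^{2} = \left(-3 + 3\right)^{2} = 0^{2} = 0$)
$G = 121$ ($G = \left(7 + 4\right)^{2} = 11^{2} = 121$)
$\frac{264}{G} + \frac{Q}{J{\left(O \right)}} = \frac{264}{121} + \frac{0}{-3 - 8} = 264 \cdot \frac{1}{121} + \frac{0}{-11} = \frac{24}{11} + 0 \left(- \frac{1}{11}\right) = \frac{24}{11} + 0 = \frac{24}{11}$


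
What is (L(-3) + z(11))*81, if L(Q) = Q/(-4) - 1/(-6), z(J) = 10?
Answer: 3537/4 ≈ 884.25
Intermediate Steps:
L(Q) = 1/6 - Q/4 (L(Q) = Q*(-1/4) - 1*(-1/6) = -Q/4 + 1/6 = 1/6 - Q/4)
(L(-3) + z(11))*81 = ((1/6 - 1/4*(-3)) + 10)*81 = ((1/6 + 3/4) + 10)*81 = (11/12 + 10)*81 = (131/12)*81 = 3537/4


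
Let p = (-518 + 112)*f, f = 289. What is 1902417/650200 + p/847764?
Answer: 384127519697/137804038200 ≈ 2.7875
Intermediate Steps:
p = -117334 (p = (-518 + 112)*289 = -406*289 = -117334)
1902417/650200 + p/847764 = 1902417/650200 - 117334/847764 = 1902417*(1/650200) - 117334*1/847764 = 1902417/650200 - 58667/423882 = 384127519697/137804038200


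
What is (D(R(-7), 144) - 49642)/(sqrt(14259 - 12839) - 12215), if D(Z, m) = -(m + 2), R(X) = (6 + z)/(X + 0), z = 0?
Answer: 40544028/9946987 + 33192*sqrt(355)/49734935 ≈ 4.0886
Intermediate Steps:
R(X) = 6/X (R(X) = (6 + 0)/(X + 0) = 6/X)
D(Z, m) = -2 - m (D(Z, m) = -(2 + m) = -2 - m)
(D(R(-7), 144) - 49642)/(sqrt(14259 - 12839) - 12215) = ((-2 - 1*144) - 49642)/(sqrt(14259 - 12839) - 12215) = ((-2 - 144) - 49642)/(sqrt(1420) - 12215) = (-146 - 49642)/(2*sqrt(355) - 12215) = -49788/(-12215 + 2*sqrt(355))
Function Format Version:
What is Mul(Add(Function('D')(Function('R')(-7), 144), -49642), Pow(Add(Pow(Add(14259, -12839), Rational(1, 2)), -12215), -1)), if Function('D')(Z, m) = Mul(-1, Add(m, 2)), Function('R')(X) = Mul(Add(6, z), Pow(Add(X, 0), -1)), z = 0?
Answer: Add(Rational(40544028, 9946987), Mul(Rational(33192, 49734935), Pow(355, Rational(1, 2)))) ≈ 4.0886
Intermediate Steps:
Function('R')(X) = Mul(6, Pow(X, -1)) (Function('R')(X) = Mul(Add(6, 0), Pow(Add(X, 0), -1)) = Mul(6, Pow(X, -1)))
Function('D')(Z, m) = Add(-2, Mul(-1, m)) (Function('D')(Z, m) = Mul(-1, Add(2, m)) = Add(-2, Mul(-1, m)))
Mul(Add(Function('D')(Function('R')(-7), 144), -49642), Pow(Add(Pow(Add(14259, -12839), Rational(1, 2)), -12215), -1)) = Mul(Add(Add(-2, Mul(-1, 144)), -49642), Pow(Add(Pow(Add(14259, -12839), Rational(1, 2)), -12215), -1)) = Mul(Add(Add(-2, -144), -49642), Pow(Add(Pow(1420, Rational(1, 2)), -12215), -1)) = Mul(Add(-146, -49642), Pow(Add(Mul(2, Pow(355, Rational(1, 2))), -12215), -1)) = Mul(-49788, Pow(Add(-12215, Mul(2, Pow(355, Rational(1, 2)))), -1))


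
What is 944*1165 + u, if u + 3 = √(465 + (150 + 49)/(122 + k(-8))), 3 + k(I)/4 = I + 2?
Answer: 1099757 + √3456254/86 ≈ 1.0998e+6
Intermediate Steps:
k(I) = -4 + 4*I (k(I) = -12 + 4*(I + 2) = -12 + 4*(2 + I) = -12 + (8 + 4*I) = -4 + 4*I)
u = -3 + √3456254/86 (u = -3 + √(465 + (150 + 49)/(122 + (-4 + 4*(-8)))) = -3 + √(465 + 199/(122 + (-4 - 32))) = -3 + √(465 + 199/(122 - 36)) = -3 + √(465 + 199/86) = -3 + √(40189/86) = -3 + √3456254/86 ≈ 18.617)
944*1165 + u = 944*1165 + (-3 + √3456254/86) = 1099760 + (-3 + √3456254/86) = 1099757 + √3456254/86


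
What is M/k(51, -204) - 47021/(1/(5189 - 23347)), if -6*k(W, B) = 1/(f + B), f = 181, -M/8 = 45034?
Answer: 804089782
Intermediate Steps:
M = -360272 (M = -8*45034 = -360272)
k(W, B) = -1/(6*(181 + B))
M/k(51, -204) - 47021/(1/(5189 - 23347)) = -360272/((-1/(1086 + 6*(-204)))) - 47021/(1/(5189 - 23347)) = -360272/((-1/(1086 - 1224))) - 47021/(1/(-18158)) = -360272/((-1/(-138))) - 47021/(-1/18158) = -360272/((-1*(-1/138))) - 47021*(-18158) = -360272/1/138 + 853807318 = -360272*138 + 853807318 = -49717536 + 853807318 = 804089782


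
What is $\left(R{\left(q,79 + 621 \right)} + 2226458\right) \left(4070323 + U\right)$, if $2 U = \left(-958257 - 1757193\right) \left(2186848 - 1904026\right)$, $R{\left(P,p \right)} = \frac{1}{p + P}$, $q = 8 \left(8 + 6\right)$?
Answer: $- \frac{99172873474966430917}{116} \approx -8.5494 \cdot 10^{17}$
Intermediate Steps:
$q = 112$ ($q = 8 \cdot 14 = 112$)
$R{\left(P,p \right)} = \frac{1}{P + p}$
$U = -383994499950$ ($U = \frac{\left(-958257 - 1757193\right) \left(2186848 - 1904026\right)}{2} = \frac{\left(-2715450\right) 282822}{2} = \frac{1}{2} \left(-767988999900\right) = -383994499950$)
$\left(R{\left(q,79 + 621 \right)} + 2226458\right) \left(4070323 + U\right) = \left(\frac{1}{112 + \left(79 + 621\right)} + 2226458\right) \left(4070323 - 383994499950\right) = \left(\frac{1}{112 + 700} + 2226458\right) \left(-383990429627\right) = \left(\frac{1}{812} + 2226458\right) \left(-383990429627\right) = \frac{1807883897}{812} \left(-383990429627\right) = - \frac{99172873474966430917}{116}$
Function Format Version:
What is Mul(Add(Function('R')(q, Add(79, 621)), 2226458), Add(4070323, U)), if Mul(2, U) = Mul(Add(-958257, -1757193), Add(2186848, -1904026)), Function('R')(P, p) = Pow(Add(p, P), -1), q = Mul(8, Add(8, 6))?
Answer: Rational(-99172873474966430917, 116) ≈ -8.5494e+17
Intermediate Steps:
q = 112 (q = Mul(8, 14) = 112)
Function('R')(P, p) = Pow(Add(P, p), -1)
U = -383994499950 (U = Mul(Rational(1, 2), Mul(Add(-958257, -1757193), Add(2186848, -1904026))) = Mul(Rational(1, 2), Mul(-2715450, 282822)) = Mul(Rational(1, 2), -767988999900) = -383994499950)
Mul(Add(Function('R')(q, Add(79, 621)), 2226458), Add(4070323, U)) = Mul(Add(Pow(Add(112, Add(79, 621)), -1), 2226458), Add(4070323, -383994499950)) = Mul(Add(Pow(Add(112, 700), -1), 2226458), -383990429627) = Mul(Add(Pow(812, -1), 2226458), -383990429627) = Mul(Add(Rational(1, 812), 2226458), -383990429627) = Mul(Rational(1807883897, 812), -383990429627) = Rational(-99172873474966430917, 116)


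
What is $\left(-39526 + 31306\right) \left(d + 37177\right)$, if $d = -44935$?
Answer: $63770760$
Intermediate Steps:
$\left(-39526 + 31306\right) \left(d + 37177\right) = \left(-39526 + 31306\right) \left(-44935 + 37177\right) = \left(-8220\right) \left(-7758\right) = 63770760$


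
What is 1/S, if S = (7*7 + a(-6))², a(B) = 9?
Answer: 1/3364 ≈ 0.00029727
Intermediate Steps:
S = 3364 (S = (7*7 + 9)² = (49 + 9)² = 58² = 3364)
1/S = 1/3364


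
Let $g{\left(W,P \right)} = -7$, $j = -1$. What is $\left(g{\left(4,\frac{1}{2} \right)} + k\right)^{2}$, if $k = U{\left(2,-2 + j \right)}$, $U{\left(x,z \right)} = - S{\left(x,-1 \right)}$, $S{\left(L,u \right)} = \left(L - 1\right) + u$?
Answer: $49$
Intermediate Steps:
$S{\left(L,u \right)} = -1 + L + u$ ($S{\left(L,u \right)} = \left(-1 + L\right) + u = -1 + L + u$)
$U{\left(x,z \right)} = 2 - x$ ($U{\left(x,z \right)} = - (-1 + x - 1) = - (-2 + x) = 2 - x$)
$k = 0$ ($k = 2 - 2 = 0$)
$\left(g{\left(4,\frac{1}{2} \right)} + k\right)^{2} = \left(-7 + 0\right)^{2} = \left(-7\right)^{2} = 49$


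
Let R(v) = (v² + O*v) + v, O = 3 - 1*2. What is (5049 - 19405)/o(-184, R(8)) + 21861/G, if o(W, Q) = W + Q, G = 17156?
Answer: 31070635/223028 ≈ 139.31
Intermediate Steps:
O = 1 (O = 3 - 2 = 1)
R(v) = v² + 2*v (R(v) = (v² + 1*v) + v = (v² + v) + v = (v + v²) + v = v² + 2*v)
o(W, Q) = Q + W
(5049 - 19405)/o(-184, R(8)) + 21861/G = (5049 - 19405)/(8*(2 + 8) - 184) + 21861/17156 = -14356/(8*10 - 184) + 21861*(1/17156) = -14356/(80 - 184) + 21861/17156 = -14356/(-104) + 21861/17156 = -14356*(-1/104) + 21861/17156 = 3589/26 + 21861/17156 = 31070635/223028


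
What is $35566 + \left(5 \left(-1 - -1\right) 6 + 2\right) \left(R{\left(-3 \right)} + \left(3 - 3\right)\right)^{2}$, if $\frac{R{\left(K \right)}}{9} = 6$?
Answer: $41398$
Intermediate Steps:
$R{\left(K \right)} = 54$ ($R{\left(K \right)} = 9 \cdot 6 = 54$)
$35566 + \left(5 \left(-1 - -1\right) 6 + 2\right) \left(R{\left(-3 \right)} + \left(3 - 3\right)\right)^{2} = 35566 + \left(5 \left(-1 - -1\right) 6 + 2\right) \left(54 + \left(3 - 3\right)\right)^{2} = 35566 + \left(5 \left(-1 + 1\right) 6 + 2\right) \left(54 + \left(3 - 3\right)\right)^{2} = 35566 + \left(5 \cdot 0 \cdot 6 + 2\right) \left(54 + 0\right)^{2} = 35566 + \left(0 \cdot 6 + 2\right) 54^{2} = 35566 + \left(0 + 2\right) 2916 = 35566 + 2 \cdot 2916 = 35566 + 5832 = 41398$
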